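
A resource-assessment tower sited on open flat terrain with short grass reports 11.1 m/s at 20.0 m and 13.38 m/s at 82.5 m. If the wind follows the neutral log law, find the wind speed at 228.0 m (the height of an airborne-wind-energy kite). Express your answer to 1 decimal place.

15.0 m/s

Log law: V ∝ ln(z/z₀). From the pair, with r = V₁/V₂ = 0.82960,
ln z₀ = (ln z₁ − r·ln z₂)/(1 − r) = (2.9957 − 0.82960×4.4128)/0.17040 = -3.9031 → z₀ = 0.02018 m
V₃ = V₁ · ln(z₃/z₀)/ln(z₁/z₀) = 11.1 × 9.3325/6.8989 = 15.0156 m/s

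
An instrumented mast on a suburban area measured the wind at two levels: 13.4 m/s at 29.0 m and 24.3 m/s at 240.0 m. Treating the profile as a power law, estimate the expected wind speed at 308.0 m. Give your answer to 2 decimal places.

First find α: α = ln(V₂/V₁)/ln(z₂/z₁) = ln(24.3/13.4)/ln(240.0/29.0) = 0.59522/2.11334 = 0.2816
Extrapolate from 240.0 m to 308.0 m: V₃ = 24.3 × (308.0/240.0)^0.2816 = 24.3 × 1.0728 = 26.0687 m/s

26.07 m/s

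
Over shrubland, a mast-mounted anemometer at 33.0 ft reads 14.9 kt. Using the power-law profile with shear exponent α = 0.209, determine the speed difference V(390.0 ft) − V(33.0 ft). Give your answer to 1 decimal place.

10.1 kt

Power law: V₂ = V₁ · (z₂/z₁)^α = 14.9 × (11.8182)^0.209 = 24.9660 kt
ΔV = 24.9660 − 14.9 = 10.0660 kt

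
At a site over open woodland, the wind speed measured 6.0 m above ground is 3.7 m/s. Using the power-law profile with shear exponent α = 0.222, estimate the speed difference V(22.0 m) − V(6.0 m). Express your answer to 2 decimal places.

1.24 m/s

Power law: V₂ = V₁ · (z₂/z₁)^α = 3.7 × (3.6667)^0.222 = 4.9371 m/s
ΔV = 4.9371 − 3.7 = 1.2371 m/s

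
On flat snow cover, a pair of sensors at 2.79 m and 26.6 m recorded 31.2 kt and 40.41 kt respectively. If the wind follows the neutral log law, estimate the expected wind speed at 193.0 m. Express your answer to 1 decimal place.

Log law: V ∝ ln(z/z₀). From the pair, with r = V₁/V₂ = 0.77209,
ln z₀ = (ln z₁ − r·ln z₂)/(1 − r) = (1.0260 − 0.77209×3.2809)/0.22791 = -6.6126 → z₀ = 0.001343 m
V₃ = V₁ · ln(z₃/z₀)/ln(z₁/z₀) = 31.2 × 11.8753/7.6386 = 48.5046 kt

48.5 kt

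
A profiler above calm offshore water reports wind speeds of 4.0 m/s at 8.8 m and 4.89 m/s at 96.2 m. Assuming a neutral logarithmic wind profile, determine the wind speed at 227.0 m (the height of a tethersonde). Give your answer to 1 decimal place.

Log law: V ∝ ln(z/z₀). From the pair, with r = V₁/V₂ = 0.81800,
ln z₀ = (ln z₁ − r·ln z₂)/(1 − r) = (2.1748 − 0.81800×4.5664)/0.18200 = -8.5744 → z₀ = 0.0001889 m
V₃ = V₁ · ln(z₃/z₀)/ln(z₁/z₀) = 4.0 × 13.9993/10.7491 = 5.2095 m/s

5.2 m/s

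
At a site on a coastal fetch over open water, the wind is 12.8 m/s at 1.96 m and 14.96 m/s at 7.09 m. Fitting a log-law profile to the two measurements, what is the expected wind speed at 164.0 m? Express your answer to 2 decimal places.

Log law: V ∝ ln(z/z₀). From the pair, with r = V₁/V₂ = 0.85561,
ln z₀ = (ln z₁ − r·ln z₂)/(1 − r) = (0.6729 − 0.85561×1.9587)/0.14439 = -6.9463 → z₀ = 0.0009622 m
V₃ = V₁ · ln(z₃/z₀)/ln(z₁/z₀) = 12.8 × 12.0461/7.6192 = 20.2371 m/s

20.24 m/s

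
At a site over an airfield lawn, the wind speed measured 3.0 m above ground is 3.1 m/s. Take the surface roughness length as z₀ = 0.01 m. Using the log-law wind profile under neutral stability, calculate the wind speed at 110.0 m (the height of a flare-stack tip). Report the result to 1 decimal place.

5.1 m/s

Log law: V(z) ∝ ln(z/z₀), so V₂/V₁ = ln(z₂/z₀) / ln(z₁/z₀).
ln(110.0/0.01) = 9.3057, ln(3.0/0.01) = 5.7038
V₂ = 3.1 × 9.3057/5.7038 = 3.1 × 1.6315 = 5.0576 m/s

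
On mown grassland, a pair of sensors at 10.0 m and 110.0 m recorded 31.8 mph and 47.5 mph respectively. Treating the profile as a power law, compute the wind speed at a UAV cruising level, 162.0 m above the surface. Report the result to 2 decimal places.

First find α: α = ln(V₂/V₁)/ln(z₂/z₁) = ln(47.5/31.8)/ln(110.0/10.0) = 0.40126/2.39790 = 0.1673
Extrapolate from 110.0 m to 162.0 m: V₃ = 47.5 × (162.0/110.0)^0.1673 = 47.5 × 1.0669 = 50.6789 mph

50.68 mph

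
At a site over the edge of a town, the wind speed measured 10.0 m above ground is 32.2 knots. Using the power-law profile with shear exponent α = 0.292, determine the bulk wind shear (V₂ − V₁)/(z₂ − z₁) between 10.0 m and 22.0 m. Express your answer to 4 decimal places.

Power law: V₂ = V₁ · (z₂/z₁)^α = 32.2 × (2.2000)^0.292 = 40.5362 knots
ΔV/Δz = (40.5362 − 32.2)/(22.0 − 10.0) = 8.3362/12.0000 = 0.69469 knots/m

0.6947 knots/m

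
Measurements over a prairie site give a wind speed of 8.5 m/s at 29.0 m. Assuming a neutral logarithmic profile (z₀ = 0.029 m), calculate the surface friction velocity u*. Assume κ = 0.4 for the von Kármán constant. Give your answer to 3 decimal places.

u* ≈ 0.492 m/s

Log law: V(z) = (u*/κ) · ln(z/z₀) ⇒ u* = κ · V / ln(z/z₀)
u* = 0.4 × 8.5 / ln(29.0/0.029) = 0.4 × 8.5 / 6.9078
   = 3.4000 / 6.9078 = 0.4922 m/s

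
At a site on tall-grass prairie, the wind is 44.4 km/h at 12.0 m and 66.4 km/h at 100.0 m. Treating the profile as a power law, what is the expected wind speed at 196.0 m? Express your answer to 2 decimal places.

75.45 km/h

First find α: α = ln(V₂/V₁)/ln(z₂/z₁) = ln(66.4/44.4)/ln(100.0/12.0) = 0.40246/2.12026 = 0.1898
Extrapolate from 100.0 m to 196.0 m: V₃ = 66.4 × (196.0/100.0)^0.1898 = 66.4 × 1.1363 = 75.4471 km/h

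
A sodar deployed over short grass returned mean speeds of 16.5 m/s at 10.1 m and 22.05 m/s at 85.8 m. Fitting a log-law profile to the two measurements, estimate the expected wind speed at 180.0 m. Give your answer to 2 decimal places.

23.97 m/s

Log law: V ∝ ln(z/z₀). From the pair, with r = V₁/V₂ = 0.74830,
ln z₀ = (ln z₁ − r·ln z₂)/(1 − r) = (2.3125 − 0.74830×4.4520)/0.25170 = -4.0481 → z₀ = 0.01746 m
V₃ = V₁ · ln(z₃/z₀)/ln(z₁/z₀) = 16.5 × 9.2410/6.3606 = 23.9721 m/s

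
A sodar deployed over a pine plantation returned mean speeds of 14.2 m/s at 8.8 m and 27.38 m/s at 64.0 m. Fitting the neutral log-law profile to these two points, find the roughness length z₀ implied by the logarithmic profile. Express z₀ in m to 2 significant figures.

z₀ ≈ 1.0 m

Log law: V(z) ∝ ln(z/z₀). With r = V₁/V₂ = 14.2/27.38 = 0.51863,
r · ln(z₂/z₀) = ln(z₁/z₀) ⇒ ln z₀ = (ln z₁ − r·ln z₂)/(1 − r)
ln z₀ = (2.17475 − 0.51863×4.15888) / 0.48137 = 0.0371
z₀ = exp(0.0371) = 1.038 m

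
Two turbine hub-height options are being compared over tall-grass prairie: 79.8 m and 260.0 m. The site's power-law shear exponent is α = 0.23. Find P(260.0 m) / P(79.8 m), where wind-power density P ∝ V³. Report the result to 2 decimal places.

2.26

Speed ratio: V_B/V_A = (z_B/z_A)^α = (260.0/79.8)^0.23 = (3.2581)^0.23 = 1.31215
Power-density ratio: P_B/P_A = (V_B/V_A)³ = (1.31215)³ = 2.25917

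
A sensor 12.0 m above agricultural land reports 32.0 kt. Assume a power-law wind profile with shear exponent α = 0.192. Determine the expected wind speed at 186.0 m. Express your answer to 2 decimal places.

54.16 kt

Power-law profile: V₂ = V₁ · (z₂/z₁)^α
V₂ = 32.0 × (186.0/12.0)^0.192 = 32.0 × (15.5000)^0.192
    = 32.0 × 1.6926 = 54.1619 kt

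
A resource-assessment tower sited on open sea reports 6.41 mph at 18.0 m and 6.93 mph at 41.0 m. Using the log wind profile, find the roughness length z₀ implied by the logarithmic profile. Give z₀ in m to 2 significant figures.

z₀ ≈ 0.00071 m

Log law: V(z) ∝ ln(z/z₀). With r = V₁/V₂ = 6.41/6.93 = 0.92496,
r · ln(z₂/z₀) = ln(z₁/z₀) ⇒ ln z₀ = (ln z₁ − r·ln z₂)/(1 − r)
ln z₀ = (2.89037 − 0.92496×3.71357) / 0.07504 = -7.2572
z₀ = exp(-7.2572) = 0.0007051 m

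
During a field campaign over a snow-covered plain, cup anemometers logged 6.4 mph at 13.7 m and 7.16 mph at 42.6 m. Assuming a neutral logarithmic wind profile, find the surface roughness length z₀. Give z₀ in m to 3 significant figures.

Log law: V(z) ∝ ln(z/z₀). With r = V₁/V₂ = 6.4/7.16 = 0.89385,
r · ln(z₂/z₀) = ln(z₁/z₀) ⇒ ln z₀ = (ln z₁ − r·ln z₂)/(1 − r)
ln z₀ = (2.61740 − 0.89385×3.75185) / 0.10615 = -6.9359
z₀ = exp(-6.9359) = 0.0009722 m

z₀ ≈ 0.000972 m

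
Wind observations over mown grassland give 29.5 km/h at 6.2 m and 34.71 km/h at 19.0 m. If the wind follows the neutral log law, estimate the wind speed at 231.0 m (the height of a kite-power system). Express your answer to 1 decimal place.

46.3 km/h

Log law: V ∝ ln(z/z₀). From the pair, with r = V₁/V₂ = 0.84990,
ln z₀ = (ln z₁ − r·ln z₂)/(1 − r) = (1.8245 − 0.84990×2.9444)/0.15010 = -4.5165 → z₀ = 0.01093 m
V₃ = V₁ · ln(z₃/z₀)/ln(z₁/z₀) = 29.5 × 9.9589/6.3410 = 46.3312 km/h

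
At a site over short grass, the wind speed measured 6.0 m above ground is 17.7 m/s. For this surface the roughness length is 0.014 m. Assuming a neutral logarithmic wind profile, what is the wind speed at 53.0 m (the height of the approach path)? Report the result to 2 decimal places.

Log law: V(z) ∝ ln(z/z₀), so V₂/V₁ = ln(z₂/z₀) / ln(z₁/z₀).
ln(53.0/0.014) = 8.2390, ln(6.0/0.014) = 6.0605
V₂ = 17.7 × 8.2390/6.0605 = 17.7 × 1.3595 = 24.0626 m/s

24.06 m/s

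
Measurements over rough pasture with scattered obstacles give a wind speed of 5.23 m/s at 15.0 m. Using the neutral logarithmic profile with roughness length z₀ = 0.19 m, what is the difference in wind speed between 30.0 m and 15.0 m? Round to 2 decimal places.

Log law: V₂ = V₁ · ln(z₂/z₀)/ln(z₁/z₀) = 5.23 × 5.0619/4.3688 = 6.0598 m/s
ΔV = 6.0598 − 5.23 = 0.8298 m/s

0.83 m/s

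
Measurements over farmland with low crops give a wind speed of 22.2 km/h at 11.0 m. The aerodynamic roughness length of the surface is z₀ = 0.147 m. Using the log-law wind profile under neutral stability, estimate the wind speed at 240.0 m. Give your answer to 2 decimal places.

Log law: V(z) ∝ ln(z/z₀), so V₂/V₁ = ln(z₂/z₀) / ln(z₁/z₀).
ln(240.0/0.147) = 7.3980, ln(11.0/0.147) = 4.3152
V₂ = 22.2 × 7.3980/4.3152 = 22.2 × 1.7144 = 38.0594 km/h

38.06 km/h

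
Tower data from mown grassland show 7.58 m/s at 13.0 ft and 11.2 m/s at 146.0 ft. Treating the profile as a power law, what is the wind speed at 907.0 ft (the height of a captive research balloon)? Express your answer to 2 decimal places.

15.04 m/s

First find α: α = ln(V₂/V₁)/ln(z₂/z₁) = ln(11.2/7.58)/ln(146.0/13.0) = 0.39040/2.41866 = 0.1614
Extrapolate from 146.0 ft to 907.0 ft: V₃ = 11.2 × (907.0/146.0)^0.1614 = 11.2 × 1.3429 = 15.0404 m/s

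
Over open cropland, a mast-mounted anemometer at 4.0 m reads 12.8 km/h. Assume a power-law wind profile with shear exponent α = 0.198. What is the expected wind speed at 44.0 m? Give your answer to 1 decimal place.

Power-law profile: V₂ = V₁ · (z₂/z₁)^α
V₂ = 12.8 × (44.0/4.0)^0.198 = 12.8 × (11.0000)^0.198
    = 12.8 × 1.6077 = 20.5781 km/h

20.6 km/h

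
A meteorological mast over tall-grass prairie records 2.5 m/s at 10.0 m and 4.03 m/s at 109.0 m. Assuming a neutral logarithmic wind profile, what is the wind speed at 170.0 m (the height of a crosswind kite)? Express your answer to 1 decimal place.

4.3 m/s

Log law: V ∝ ln(z/z₀). From the pair, with r = V₁/V₂ = 0.62035,
ln z₀ = (ln z₁ − r·ln z₂)/(1 − r) = (2.3026 − 0.62035×4.6913)/0.37965 = -1.6006 → z₀ = 0.2018 m
V₃ = V₁ · ln(z₃/z₀)/ln(z₁/z₀) = 2.5 × 6.7364/3.9032 = 4.3147 m/s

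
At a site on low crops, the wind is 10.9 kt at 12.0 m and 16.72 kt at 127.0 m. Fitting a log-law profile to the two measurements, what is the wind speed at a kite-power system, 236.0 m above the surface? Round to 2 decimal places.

18.25 kt

Log law: V ∝ ln(z/z₀). From the pair, with r = V₁/V₂ = 0.65191,
ln z₀ = (ln z₁ − r·ln z₂)/(1 − r) = (2.4849 − 0.65191×4.8442)/0.34809 = -1.9337 → z₀ = 0.1446 m
V₃ = V₁ · ln(z₃/z₀)/ln(z₁/z₀) = 10.9 × 7.3975/4.4186 = 18.2486 kt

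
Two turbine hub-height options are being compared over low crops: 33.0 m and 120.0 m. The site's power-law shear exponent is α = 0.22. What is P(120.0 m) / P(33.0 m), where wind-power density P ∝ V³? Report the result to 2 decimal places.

Speed ratio: V_B/V_A = (z_B/z_A)^α = (120.0/33.0)^0.22 = (3.6364)^0.22 = 1.32845
Power-density ratio: P_B/P_A = (V_B/V_A)³ = (1.32845)³ = 2.34445

2.34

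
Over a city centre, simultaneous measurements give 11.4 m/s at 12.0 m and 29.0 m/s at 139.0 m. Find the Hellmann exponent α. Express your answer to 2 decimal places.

Power law: V₂/V₁ = (z₂/z₁)^α ⇒ α = ln(V₂/V₁) / ln(z₂/z₁)
α = ln(29.0/11.4) / ln(139.0/12.0) = ln(2.5439) / ln(11.5833)
  = 0.93368 / 2.44957 = 0.38116

α ≈ 0.38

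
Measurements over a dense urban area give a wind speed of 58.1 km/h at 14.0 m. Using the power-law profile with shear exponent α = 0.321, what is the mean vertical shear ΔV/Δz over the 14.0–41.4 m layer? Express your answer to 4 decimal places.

Power law: V₂ = V₁ · (z₂/z₁)^α = 58.1 × (2.9571)^0.321 = 82.2860 km/h
ΔV/Δz = (82.2860 − 58.1)/(41.4 − 14.0) = 24.1860/27.4000 = 0.88270 km/h/m

0.8827 km/h/m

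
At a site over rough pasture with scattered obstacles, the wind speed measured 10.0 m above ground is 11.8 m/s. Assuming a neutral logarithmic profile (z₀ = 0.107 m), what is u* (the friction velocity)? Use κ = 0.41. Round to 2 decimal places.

Log law: V(z) = (u*/κ) · ln(z/z₀) ⇒ u* = κ · V / ln(z/z₀)
u* = 0.41 × 11.8 / ln(10.0/0.107) = 0.41 × 11.8 / 4.5375
   = 4.8380 / 4.5375 = 1.0662 m/s

u* ≈ 1.07 m/s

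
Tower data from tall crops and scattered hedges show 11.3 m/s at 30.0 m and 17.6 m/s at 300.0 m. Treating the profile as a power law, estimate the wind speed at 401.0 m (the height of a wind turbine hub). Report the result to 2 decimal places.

First find α: α = ln(V₂/V₁)/ln(z₂/z₁) = ln(17.6/11.3)/ln(300.0/30.0) = 0.44310/2.30259 = 0.1924
Extrapolate from 300.0 m to 401.0 m: V₃ = 17.6 × (401.0/300.0)^0.1924 = 17.6 × 1.0574 = 18.6107 m/s

18.61 m/s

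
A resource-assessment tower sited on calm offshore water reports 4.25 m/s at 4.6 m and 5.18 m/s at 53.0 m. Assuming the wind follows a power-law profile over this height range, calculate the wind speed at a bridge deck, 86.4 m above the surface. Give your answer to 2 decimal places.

First find α: α = ln(V₂/V₁)/ln(z₂/z₁) = ln(5.18/4.25)/ln(53.0/4.6) = 0.19789/2.44424 = 0.0810
Extrapolate from 53.0 m to 86.4 m: V₃ = 5.18 × (86.4/53.0)^0.0810 = 5.18 × 1.0404 = 5.3891 m/s

5.39 m/s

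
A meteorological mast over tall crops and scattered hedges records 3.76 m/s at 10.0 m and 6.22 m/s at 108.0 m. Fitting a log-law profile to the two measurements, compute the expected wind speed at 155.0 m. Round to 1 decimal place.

Log law: V ∝ ln(z/z₀). From the pair, with r = V₁/V₂ = 0.60450,
ln z₀ = (ln z₁ − r·ln z₂)/(1 − r) = (2.3026 − 0.60450×4.6821)/0.39550 = -1.3344 → z₀ = 0.2633 m
V₃ = V₁ · ln(z₃/z₀)/ln(z₁/z₀) = 3.76 × 6.3779/3.6370 = 6.5935 m/s

6.6 m/s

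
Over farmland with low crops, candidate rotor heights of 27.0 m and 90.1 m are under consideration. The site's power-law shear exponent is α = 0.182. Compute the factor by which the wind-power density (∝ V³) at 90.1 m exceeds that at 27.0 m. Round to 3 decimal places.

1.931

Speed ratio: V_B/V_A = (z_B/z_A)^α = (90.1/27.0)^0.182 = (3.3370)^0.182 = 1.24524
Power-density ratio: P_B/P_A = (V_B/V_A)³ = (1.24524)³ = 1.93088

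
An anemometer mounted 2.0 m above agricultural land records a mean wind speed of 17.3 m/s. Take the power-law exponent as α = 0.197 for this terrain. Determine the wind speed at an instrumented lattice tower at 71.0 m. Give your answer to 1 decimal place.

Power-law profile: V₂ = V₁ · (z₂/z₁)^α
V₂ = 17.3 × (71.0/2.0)^0.197 = 17.3 × (35.5000)^0.197
    = 17.3 × 2.0202 = 34.9495 m/s

34.9 m/s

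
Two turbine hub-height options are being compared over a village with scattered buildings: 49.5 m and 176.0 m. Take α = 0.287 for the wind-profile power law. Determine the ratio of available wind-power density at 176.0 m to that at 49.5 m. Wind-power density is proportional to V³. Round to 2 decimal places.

Speed ratio: V_B/V_A = (z_B/z_A)^α = (176.0/49.5)^0.287 = (3.5556)^0.287 = 1.43916
Power-density ratio: P_B/P_A = (V_B/V_A)³ = (1.43916)³ = 2.98079

2.98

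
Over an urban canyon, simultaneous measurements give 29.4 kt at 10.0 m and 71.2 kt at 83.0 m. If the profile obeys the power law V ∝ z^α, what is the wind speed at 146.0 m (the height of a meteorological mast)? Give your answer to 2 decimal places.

First find α: α = ln(V₂/V₁)/ln(z₂/z₁) = ln(71.2/29.4)/ln(83.0/10.0) = 0.88450/2.11626 = 0.4180
Extrapolate from 83.0 m to 146.0 m: V₃ = 71.2 × (146.0/83.0)^0.4180 = 71.2 × 1.2662 = 90.1558 kt

90.16 kt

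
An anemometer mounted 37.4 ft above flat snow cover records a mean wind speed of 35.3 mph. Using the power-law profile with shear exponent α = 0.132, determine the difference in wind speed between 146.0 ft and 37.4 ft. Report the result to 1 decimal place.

Power law: V₂ = V₁ · (z₂/z₁)^α = 35.3 × (3.9037)^0.132 = 42.2523 mph
ΔV = 42.2523 − 35.3 = 6.9523 mph

7.0 mph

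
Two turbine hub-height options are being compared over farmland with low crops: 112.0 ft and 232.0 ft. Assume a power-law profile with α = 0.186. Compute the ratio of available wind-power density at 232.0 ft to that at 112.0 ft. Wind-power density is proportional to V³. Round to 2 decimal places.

Speed ratio: V_B/V_A = (z_B/z_A)^α = (232.0/112.0)^0.186 = (2.0714)^0.186 = 1.14505
Power-density ratio: P_B/P_A = (V_B/V_A)³ = (1.14505)³ = 1.50134

1.50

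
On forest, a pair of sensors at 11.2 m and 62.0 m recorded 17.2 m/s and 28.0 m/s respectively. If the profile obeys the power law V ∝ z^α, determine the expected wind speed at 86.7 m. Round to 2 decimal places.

First find α: α = ln(V₂/V₁)/ln(z₂/z₁) = ln(28.0/17.2)/ln(62.0/11.2) = 0.48730/1.71122 = 0.2848
Extrapolate from 62.0 m to 86.7 m: V₃ = 28.0 × (86.7/62.0)^0.2848 = 28.0 × 1.1002 = 30.8055 m/s

30.81 m/s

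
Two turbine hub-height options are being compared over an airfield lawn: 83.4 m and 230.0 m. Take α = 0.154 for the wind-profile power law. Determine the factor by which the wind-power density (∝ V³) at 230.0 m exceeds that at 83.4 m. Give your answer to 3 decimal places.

1.598

Speed ratio: V_B/V_A = (z_B/z_A)^α = (230.0/83.4)^0.154 = (2.7578)^0.154 = 1.16909
Power-density ratio: P_B/P_A = (V_B/V_A)³ = (1.16909)³ = 1.59786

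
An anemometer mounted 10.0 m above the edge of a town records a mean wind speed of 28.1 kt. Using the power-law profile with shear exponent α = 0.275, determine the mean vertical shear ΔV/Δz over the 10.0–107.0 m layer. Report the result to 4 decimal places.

0.2662 kt/m

Power law: V₂ = V₁ · (z₂/z₁)^α = 28.1 × (10.7000)^0.275 = 53.9246 kt
ΔV/Δz = (53.9246 − 28.1)/(107.0 − 10.0) = 25.8246/97.0000 = 0.26623 kt/m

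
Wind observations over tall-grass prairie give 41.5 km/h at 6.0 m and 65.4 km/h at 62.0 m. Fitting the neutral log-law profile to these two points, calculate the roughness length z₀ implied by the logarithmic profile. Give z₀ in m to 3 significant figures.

z₀ ≈ 0.104 m

Log law: V(z) ∝ ln(z/z₀). With r = V₁/V₂ = 41.5/65.4 = 0.63456,
r · ln(z₂/z₀) = ln(z₁/z₀) ⇒ ln z₀ = (ln z₁ − r·ln z₂)/(1 − r)
ln z₀ = (1.79176 − 0.63456×4.12713) / 0.36544 = -2.2634
z₀ = exp(-2.2634) = 0.1040 m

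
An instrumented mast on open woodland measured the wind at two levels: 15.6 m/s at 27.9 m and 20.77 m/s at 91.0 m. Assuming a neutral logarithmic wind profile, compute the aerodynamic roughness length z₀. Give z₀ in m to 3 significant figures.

z₀ ≈ 0.788 m

Log law: V(z) ∝ ln(z/z₀). With r = V₁/V₂ = 15.6/20.77 = 0.75108,
r · ln(z₂/z₀) = ln(z₁/z₀) ⇒ ln z₀ = (ln z₁ − r·ln z₂)/(1 − r)
ln z₀ = (3.32863 − 0.75108×4.51086) / 0.24892 = -0.2387
z₀ = exp(-0.2387) = 0.7877 m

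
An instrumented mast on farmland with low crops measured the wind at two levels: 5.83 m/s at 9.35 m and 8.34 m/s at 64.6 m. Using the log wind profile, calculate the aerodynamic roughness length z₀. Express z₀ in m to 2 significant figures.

z₀ ≈ 0.10 m

Log law: V(z) ∝ ln(z/z₀). With r = V₁/V₂ = 5.83/8.34 = 0.69904,
r · ln(z₂/z₀) = ln(z₁/z₀) ⇒ ln z₀ = (ln z₁ − r·ln z₂)/(1 − r)
ln z₀ = (2.23538 − 0.69904×4.16821) / 0.30096 = -2.2540
z₀ = exp(-2.2540) = 0.1050 m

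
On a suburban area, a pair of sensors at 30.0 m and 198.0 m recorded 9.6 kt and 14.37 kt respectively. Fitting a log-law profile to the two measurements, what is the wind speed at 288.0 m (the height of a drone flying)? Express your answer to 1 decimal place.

Log law: V ∝ ln(z/z₀). From the pair, with r = V₁/V₂ = 0.66806,
ln z₀ = (ln z₁ − r·ln z₂)/(1 − r) = (3.4012 − 0.66806×5.2883)/0.33194 = -0.3967 → z₀ = 0.6726 m
V₃ = V₁ · ln(z₃/z₀)/ln(z₁/z₀) = 9.6 × 6.0596/3.7979 = 15.3171 kt

15.3 kt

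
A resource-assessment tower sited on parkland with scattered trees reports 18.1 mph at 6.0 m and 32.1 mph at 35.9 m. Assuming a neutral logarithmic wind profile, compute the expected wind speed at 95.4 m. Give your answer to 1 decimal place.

Log law: V ∝ ln(z/z₀). From the pair, with r = V₁/V₂ = 0.56386,
ln z₀ = (ln z₁ − r·ln z₂)/(1 − r) = (1.7918 − 0.56386×3.5807)/0.43614 = -0.5211 → z₀ = 0.5938 m
V₃ = V₁ · ln(z₃/z₀)/ln(z₁/z₀) = 18.1 × 5.0792/2.3129 = 39.7484 mph

39.7 mph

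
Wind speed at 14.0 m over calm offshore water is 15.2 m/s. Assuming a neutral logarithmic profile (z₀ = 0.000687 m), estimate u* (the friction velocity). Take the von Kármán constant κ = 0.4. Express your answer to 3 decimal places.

Log law: V(z) = (u*/κ) · ln(z/z₀) ⇒ u* = κ · V / ln(z/z₀)
u* = 0.4 × 15.2 / ln(14.0/0.000687) = 0.4 × 15.2 / 9.9222
   = 6.0800 / 9.9222 = 0.6128 m/s

u* ≈ 0.613 m/s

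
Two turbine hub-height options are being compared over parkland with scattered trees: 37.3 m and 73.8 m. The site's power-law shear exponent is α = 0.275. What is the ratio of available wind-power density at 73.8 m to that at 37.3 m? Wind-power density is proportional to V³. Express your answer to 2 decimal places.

1.76

Speed ratio: V_B/V_A = (z_B/z_A)^α = (73.8/37.3)^0.275 = (1.9786)^0.275 = 1.20641
Power-density ratio: P_B/P_A = (V_B/V_A)³ = (1.20641)³ = 1.75585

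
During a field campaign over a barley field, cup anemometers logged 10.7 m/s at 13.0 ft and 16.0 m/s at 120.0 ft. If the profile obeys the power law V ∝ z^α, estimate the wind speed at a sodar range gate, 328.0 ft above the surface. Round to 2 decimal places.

First find α: α = ln(V₂/V₁)/ln(z₂/z₁) = ln(16.0/10.7)/ln(120.0/13.0) = 0.40234/2.22254 = 0.1810
Extrapolate from 120.0 ft to 328.0 ft: V₃ = 16.0 × (328.0/120.0)^0.1810 = 16.0 × 1.1996 = 19.1944 m/s

19.19 m/s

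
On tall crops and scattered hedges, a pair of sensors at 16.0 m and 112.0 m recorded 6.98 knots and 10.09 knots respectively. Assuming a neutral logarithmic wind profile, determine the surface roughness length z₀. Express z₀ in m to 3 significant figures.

Log law: V(z) ∝ ln(z/z₀). With r = V₁/V₂ = 6.98/10.09 = 0.69177,
r · ln(z₂/z₀) = ln(z₁/z₀) ⇒ ln z₀ = (ln z₁ − r·ln z₂)/(1 − r)
ln z₀ = (2.77259 − 0.69177×4.71850) / 0.30823 = -1.5948
z₀ = exp(-1.5948) = 0.2030 m

z₀ ≈ 0.203 m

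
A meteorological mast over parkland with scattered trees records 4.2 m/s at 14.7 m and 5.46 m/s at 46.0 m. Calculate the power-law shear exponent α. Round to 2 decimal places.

Power law: V₂/V₁ = (z₂/z₁)^α ⇒ α = ln(V₂/V₁) / ln(z₂/z₁)
α = ln(5.46/4.2) / ln(46.0/14.7) = ln(1.3000) / ln(3.1293)
  = 0.26236 / 1.14079 = 0.22998

α ≈ 0.23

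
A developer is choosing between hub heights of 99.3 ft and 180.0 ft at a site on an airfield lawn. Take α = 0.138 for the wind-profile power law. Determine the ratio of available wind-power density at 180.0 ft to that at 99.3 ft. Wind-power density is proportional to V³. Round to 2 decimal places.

Speed ratio: V_B/V_A = (z_B/z_A)^α = (180.0/99.3)^0.138 = (1.8127)^0.138 = 1.08555
Power-density ratio: P_B/P_A = (V_B/V_A)³ = (1.08555)³ = 1.27922

1.28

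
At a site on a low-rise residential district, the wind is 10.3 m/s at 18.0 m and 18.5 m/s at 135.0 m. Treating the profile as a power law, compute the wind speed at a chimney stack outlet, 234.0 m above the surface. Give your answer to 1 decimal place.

First find α: α = ln(V₂/V₁)/ln(z₂/z₁) = ln(18.5/10.3)/ln(135.0/18.0) = 0.58563/2.01490 = 0.2906
Extrapolate from 135.0 m to 234.0 m: V₃ = 18.5 × (234.0/135.0)^0.2906 = 18.5 × 1.1734 = 21.7071 m/s

21.7 m/s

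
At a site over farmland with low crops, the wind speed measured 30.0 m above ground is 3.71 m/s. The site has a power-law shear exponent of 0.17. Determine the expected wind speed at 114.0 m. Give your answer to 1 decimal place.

4.7 m/s

Power-law profile: V₂ = V₁ · (z₂/z₁)^α
V₂ = 3.71 × (114.0/30.0)^0.17 = 3.71 × (3.8000)^0.17
    = 3.71 × 1.2548 = 4.6552 m/s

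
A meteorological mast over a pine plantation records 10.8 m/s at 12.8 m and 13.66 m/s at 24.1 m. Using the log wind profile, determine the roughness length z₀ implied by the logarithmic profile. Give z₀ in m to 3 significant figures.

z₀ ≈ 1.17 m

Log law: V(z) ∝ ln(z/z₀). With r = V₁/V₂ = 10.8/13.66 = 0.79063,
r · ln(z₂/z₀) = ln(z₁/z₀) ⇒ ln z₀ = (ln z₁ − r·ln z₂)/(1 − r)
ln z₀ = (2.54945 − 0.79063×3.18221) / 0.20937 = 0.1600
z₀ = exp(0.1600) = 1.173 m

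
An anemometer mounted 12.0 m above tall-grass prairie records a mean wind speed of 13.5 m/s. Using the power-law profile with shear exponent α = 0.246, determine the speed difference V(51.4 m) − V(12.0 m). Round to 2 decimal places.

5.81 m/s

Power law: V₂ = V₁ · (z₂/z₁)^α = 13.5 × (4.2833)^0.246 = 19.3087 m/s
ΔV = 19.3087 − 13.5 = 5.8087 m/s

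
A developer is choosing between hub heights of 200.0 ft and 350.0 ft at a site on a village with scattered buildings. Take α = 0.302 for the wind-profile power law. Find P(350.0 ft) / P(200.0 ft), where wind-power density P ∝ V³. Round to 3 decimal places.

1.660

Speed ratio: V_B/V_A = (z_B/z_A)^α = (350.0/200.0)^0.302 = (1.7500)^0.302 = 1.18412
Power-density ratio: P_B/P_A = (V_B/V_A)³ = (1.18412)³ = 1.66032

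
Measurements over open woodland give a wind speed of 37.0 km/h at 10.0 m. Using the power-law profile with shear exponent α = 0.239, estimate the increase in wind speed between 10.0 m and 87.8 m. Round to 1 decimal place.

25.2 km/h

Power law: V₂ = V₁ · (z₂/z₁)^α = 37.0 × (8.7800)^0.239 = 62.1866 km/h
ΔV = 62.1866 − 37.0 = 25.1866 km/h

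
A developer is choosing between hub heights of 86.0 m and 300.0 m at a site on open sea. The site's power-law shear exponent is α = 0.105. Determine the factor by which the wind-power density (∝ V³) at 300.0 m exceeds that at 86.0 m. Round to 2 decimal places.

Speed ratio: V_B/V_A = (z_B/z_A)^α = (300.0/86.0)^0.105 = (3.4884)^0.105 = 1.14019
Power-density ratio: P_B/P_A = (V_B/V_A)³ = (1.14019)³ = 1.48227

1.48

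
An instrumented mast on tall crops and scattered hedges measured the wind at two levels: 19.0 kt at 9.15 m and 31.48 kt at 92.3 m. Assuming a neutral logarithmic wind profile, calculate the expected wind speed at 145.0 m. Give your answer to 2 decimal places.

33.92 kt

Log law: V ∝ ln(z/z₀). From the pair, with r = V₁/V₂ = 0.60356,
ln z₀ = (ln z₁ − r·ln z₂)/(1 − r) = (2.2138 − 0.60356×4.5250)/0.39644 = -1.3050 → z₀ = 0.2712 m
V₃ = V₁ · ln(z₃/z₀)/ln(z₁/z₀) = 19.0 × 6.2818/3.5188 = 33.9189 kt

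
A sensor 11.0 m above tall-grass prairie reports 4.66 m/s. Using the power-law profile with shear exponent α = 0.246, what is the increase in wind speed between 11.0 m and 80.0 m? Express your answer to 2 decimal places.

2.93 m/s

Power law: V₂ = V₁ · (z₂/z₁)^α = 4.66 × (7.2727)^0.246 = 7.5921 m/s
ΔV = 7.5921 − 4.66 = 2.9321 m/s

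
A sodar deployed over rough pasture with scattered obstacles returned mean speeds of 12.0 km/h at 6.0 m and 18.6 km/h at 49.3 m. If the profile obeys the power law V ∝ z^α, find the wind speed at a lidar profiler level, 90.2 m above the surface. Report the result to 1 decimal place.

First find α: α = ln(V₂/V₁)/ln(z₂/z₁) = ln(18.6/12.0)/ln(49.3/6.0) = 0.43825/2.10616 = 0.2081
Extrapolate from 49.3 m to 90.2 m: V₃ = 18.6 × (90.2/49.3)^0.2081 = 18.6 × 1.1339 = 21.0914 km/h

21.1 km/h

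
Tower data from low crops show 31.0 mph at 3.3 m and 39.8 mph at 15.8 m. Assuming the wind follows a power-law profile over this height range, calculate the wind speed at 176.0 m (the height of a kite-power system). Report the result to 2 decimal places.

First find α: α = ln(V₂/V₁)/ln(z₂/z₁) = ln(39.8/31.0)/ln(15.8/3.3) = 0.24988/1.56609 = 0.1596
Extrapolate from 15.8 m to 176.0 m: V₃ = 39.8 × (176.0/15.8)^0.1596 = 39.8 × 1.4690 = 58.4677 mph

58.47 mph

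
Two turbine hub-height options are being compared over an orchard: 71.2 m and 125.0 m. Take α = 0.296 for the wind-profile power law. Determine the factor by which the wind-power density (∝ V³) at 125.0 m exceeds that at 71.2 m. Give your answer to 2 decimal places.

Speed ratio: V_B/V_A = (z_B/z_A)^α = (125.0/71.2)^0.296 = (1.7556)^0.296 = 1.18128
Power-density ratio: P_B/P_A = (V_B/V_A)³ = (1.18128)³ = 1.64837

1.65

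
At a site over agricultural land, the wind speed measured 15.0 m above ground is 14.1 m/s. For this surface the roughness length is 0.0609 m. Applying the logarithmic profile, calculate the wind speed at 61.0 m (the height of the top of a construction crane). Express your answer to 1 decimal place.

17.7 m/s

Log law: V(z) ∝ ln(z/z₀), so V₂/V₁ = ln(z₂/z₀) / ln(z₁/z₀).
ln(61.0/0.0609) = 6.9094, ln(15.0/0.0609) = 5.5066
V₂ = 14.1 × 6.9094/5.5066 = 14.1 × 1.2548 = 17.6920 m/s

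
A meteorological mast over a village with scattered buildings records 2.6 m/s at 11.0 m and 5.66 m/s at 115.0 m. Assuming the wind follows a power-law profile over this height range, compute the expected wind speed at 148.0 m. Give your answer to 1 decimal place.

6.2 m/s

First find α: α = ln(V₂/V₁)/ln(z₂/z₁) = ln(5.66/2.6)/ln(115.0/11.0) = 0.77791/2.34704 = 0.3314
Extrapolate from 115.0 m to 148.0 m: V₃ = 5.66 × (148.0/115.0)^0.3314 = 5.66 × 1.0872 = 6.1536 m/s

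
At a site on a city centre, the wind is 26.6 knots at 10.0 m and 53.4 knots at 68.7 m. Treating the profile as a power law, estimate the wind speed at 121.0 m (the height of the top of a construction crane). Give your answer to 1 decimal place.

65.5 knots

First find α: α = ln(V₂/V₁)/ln(z₂/z₁) = ln(53.4/26.6)/ln(68.7/10.0) = 0.69690/1.92716 = 0.3616
Extrapolate from 68.7 m to 121.0 m: V₃ = 53.4 × (121.0/68.7)^0.3616 = 53.4 × 1.2271 = 65.5296 knots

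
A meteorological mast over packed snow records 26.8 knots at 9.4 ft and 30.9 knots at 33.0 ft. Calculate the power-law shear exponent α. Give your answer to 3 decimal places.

α ≈ 0.113

Power law: V₂/V₁ = (z₂/z₁)^α ⇒ α = ln(V₂/V₁) / ln(z₂/z₁)
α = ln(30.9/26.8) / ln(33.0/9.4) = ln(1.1530) / ln(3.5106)
  = 0.14235 / 1.25580 = 0.11336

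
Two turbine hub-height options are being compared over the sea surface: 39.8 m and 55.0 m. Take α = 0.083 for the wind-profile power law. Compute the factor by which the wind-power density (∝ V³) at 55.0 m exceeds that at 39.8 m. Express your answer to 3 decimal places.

1.084

Speed ratio: V_B/V_A = (z_B/z_A)^α = (55.0/39.8)^0.083 = (1.3819)^0.083 = 1.02721
Power-density ratio: P_B/P_A = (V_B/V_A)³ = (1.02721)³ = 1.08388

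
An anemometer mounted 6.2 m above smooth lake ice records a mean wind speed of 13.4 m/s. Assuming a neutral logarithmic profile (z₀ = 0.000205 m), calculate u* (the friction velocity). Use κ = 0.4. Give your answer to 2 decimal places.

u* ≈ 0.52 m/s

Log law: V(z) = (u*/κ) · ln(z/z₀) ⇒ u* = κ · V / ln(z/z₀)
u* = 0.4 × 13.4 / ln(6.2/0.000205) = 0.4 × 13.4 / 10.3170
   = 5.3600 / 10.3170 = 0.5195 m/s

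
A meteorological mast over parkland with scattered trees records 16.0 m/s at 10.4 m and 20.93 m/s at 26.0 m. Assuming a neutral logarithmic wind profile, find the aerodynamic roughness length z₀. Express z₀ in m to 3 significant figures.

Log law: V(z) ∝ ln(z/z₀). With r = V₁/V₂ = 16.0/20.93 = 0.76445,
r · ln(z₂/z₀) = ln(z₁/z₀) ⇒ ln z₀ = (ln z₁ − r·ln z₂)/(1 − r)
ln z₀ = (2.34181 − 0.76445×3.25810) / 0.23555 = -0.6320
z₀ = exp(-0.6320) = 0.5316 m

z₀ ≈ 0.532 m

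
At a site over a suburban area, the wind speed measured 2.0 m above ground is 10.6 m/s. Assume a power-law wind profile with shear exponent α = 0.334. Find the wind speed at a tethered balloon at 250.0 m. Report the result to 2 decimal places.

53.17 m/s

Power-law profile: V₂ = V₁ · (z₂/z₁)^α
V₂ = 10.6 × (250.0/2.0)^0.334 = 10.6 × (125.0000)^0.334
    = 10.6 × 5.0161 = 53.1709 m/s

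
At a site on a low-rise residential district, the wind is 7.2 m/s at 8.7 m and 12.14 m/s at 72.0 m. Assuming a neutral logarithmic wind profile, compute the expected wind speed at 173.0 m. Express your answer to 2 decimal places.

Log law: V ∝ ln(z/z₀). From the pair, with r = V₁/V₂ = 0.59308,
ln z₀ = (ln z₁ − r·ln z₂)/(1 − r) = (2.1633 − 0.59308×4.2767)/0.40692 = -0.9169 → z₀ = 0.3998 m
V₃ = V₁ · ln(z₃/z₀)/ln(z₁/z₀) = 7.2 × 6.0701/3.0802 = 14.1891 m/s

14.19 m/s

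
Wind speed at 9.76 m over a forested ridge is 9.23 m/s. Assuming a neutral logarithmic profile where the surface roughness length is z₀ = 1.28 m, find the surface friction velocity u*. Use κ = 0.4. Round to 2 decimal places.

Log law: V(z) = (u*/κ) · ln(z/z₀) ⇒ u* = κ · V / ln(z/z₀)
u* = 0.4 × 9.23 / ln(9.76/1.28) = 0.4 × 9.23 / 2.0314
   = 3.6920 / 2.0314 = 1.8174 m/s

u* ≈ 1.82 m/s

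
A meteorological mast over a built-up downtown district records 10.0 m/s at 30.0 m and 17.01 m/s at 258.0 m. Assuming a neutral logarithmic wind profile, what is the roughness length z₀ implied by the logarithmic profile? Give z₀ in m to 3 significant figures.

Log law: V(z) ∝ ln(z/z₀). With r = V₁/V₂ = 10.0/17.01 = 0.58789,
r · ln(z₂/z₀) = ln(z₁/z₀) ⇒ ln z₀ = (ln z₁ − r·ln z₂)/(1 − r)
ln z₀ = (3.40120 − 0.58789×5.55296) / 0.41211 = 0.3316
z₀ = exp(0.3316) = 1.393 m

z₀ ≈ 1.39 m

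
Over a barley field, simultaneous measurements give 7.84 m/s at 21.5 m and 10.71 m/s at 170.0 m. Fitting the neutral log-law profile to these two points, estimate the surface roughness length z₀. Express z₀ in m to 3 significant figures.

Log law: V(z) ∝ ln(z/z₀). With r = V₁/V₂ = 7.84/10.71 = 0.73203,
r · ln(z₂/z₀) = ln(z₁/z₀) ⇒ ln z₀ = (ln z₁ − r·ln z₂)/(1 − r)
ln z₀ = (3.06805 − 0.73203×5.13580) / 0.26797 = -2.5804
z₀ = exp(-2.5804) = 0.07574 m

z₀ ≈ 0.0757 m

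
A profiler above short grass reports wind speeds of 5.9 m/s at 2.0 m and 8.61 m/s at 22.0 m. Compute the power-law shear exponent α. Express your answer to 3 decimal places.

Power law: V₂/V₁ = (z₂/z₁)^α ⇒ α = ln(V₂/V₁) / ln(z₂/z₁)
α = ln(8.61/5.9) / ln(22.0/2.0) = ln(1.4593) / ln(11.0000)
  = 0.37797 / 2.39790 = 0.15763

α ≈ 0.158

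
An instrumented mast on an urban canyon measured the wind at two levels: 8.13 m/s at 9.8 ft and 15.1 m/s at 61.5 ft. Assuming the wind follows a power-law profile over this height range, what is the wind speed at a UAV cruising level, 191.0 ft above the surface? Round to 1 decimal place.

First find α: α = ln(V₂/V₁)/ln(z₂/z₁) = ln(15.1/8.13)/ln(61.5/9.8) = 0.61913/1.83665 = 0.3371
Extrapolate from 61.5 ft to 191.0 ft: V₃ = 15.1 × (191.0/61.5)^0.3371 = 15.1 × 1.4652 = 22.1250 m/s

22.1 m/s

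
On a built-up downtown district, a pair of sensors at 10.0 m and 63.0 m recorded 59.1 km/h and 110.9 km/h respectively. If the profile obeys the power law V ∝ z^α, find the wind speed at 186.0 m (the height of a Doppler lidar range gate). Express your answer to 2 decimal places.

First find α: α = ln(V₂/V₁)/ln(z₂/z₁) = ln(110.9/59.1)/ln(63.0/10.0) = 0.62940/1.84055 = 0.3420
Extrapolate from 63.0 m to 186.0 m: V₃ = 110.9 × (186.0/63.0)^0.3420 = 110.9 × 1.4480 = 160.5878 km/h

160.59 km/h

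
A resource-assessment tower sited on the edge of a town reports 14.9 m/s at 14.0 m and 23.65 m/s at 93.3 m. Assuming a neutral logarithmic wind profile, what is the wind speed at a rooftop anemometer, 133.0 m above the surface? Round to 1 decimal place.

Log law: V ∝ ln(z/z₀). From the pair, with r = V₁/V₂ = 0.63002,
ln z₀ = (ln z₁ − r·ln z₂)/(1 − r) = (2.6391 − 0.63002×4.5358)/0.36998 = -0.5909 → z₀ = 0.5539 m
V₃ = V₁ · ln(z₃/z₀)/ln(z₁/z₀) = 14.9 × 5.4812/3.2299 = 25.2855 m/s

25.3 m/s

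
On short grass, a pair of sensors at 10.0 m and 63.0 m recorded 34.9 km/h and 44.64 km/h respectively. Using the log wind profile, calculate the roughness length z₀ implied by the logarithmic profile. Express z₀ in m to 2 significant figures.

Log law: V(z) ∝ ln(z/z₀). With r = V₁/V₂ = 34.9/44.64 = 0.78181,
r · ln(z₂/z₀) = ln(z₁/z₀) ⇒ ln z₀ = (ln z₁ − r·ln z₂)/(1 − r)
ln z₀ = (2.30259 − 0.78181×4.14313) / 0.21819 = -4.2924
z₀ = exp(-4.2924) = 0.01367 m

z₀ ≈ 0.014 m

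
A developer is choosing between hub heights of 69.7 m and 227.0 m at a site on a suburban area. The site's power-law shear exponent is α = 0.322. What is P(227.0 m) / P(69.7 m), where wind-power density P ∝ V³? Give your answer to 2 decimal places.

Speed ratio: V_B/V_A = (z_B/z_A)^α = (227.0/69.7)^0.322 = (3.2568)^0.322 = 1.46258
Power-density ratio: P_B/P_A = (V_B/V_A)³ = (1.46258)³ = 3.12866

3.13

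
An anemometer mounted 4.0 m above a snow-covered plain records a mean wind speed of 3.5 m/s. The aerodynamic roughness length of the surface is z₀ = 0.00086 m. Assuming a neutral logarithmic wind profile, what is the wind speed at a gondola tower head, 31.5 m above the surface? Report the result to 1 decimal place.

Log law: V(z) ∝ ln(z/z₀), so V₂/V₁ = ln(z₂/z₀) / ln(z₁/z₀).
ln(31.5/0.00086) = 10.5086, ln(4.0/0.00086) = 8.4449
V₂ = 3.5 × 10.5086/8.4449 = 3.5 × 1.2444 = 4.3553 m/s

4.4 m/s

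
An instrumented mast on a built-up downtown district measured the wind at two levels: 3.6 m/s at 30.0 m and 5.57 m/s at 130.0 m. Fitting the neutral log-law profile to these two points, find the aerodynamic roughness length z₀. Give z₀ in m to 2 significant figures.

z₀ ≈ 2.1 m

Log law: V(z) ∝ ln(z/z₀). With r = V₁/V₂ = 3.6/5.57 = 0.64632,
r · ln(z₂/z₀) = ln(z₁/z₀) ⇒ ln z₀ = (ln z₁ − r·ln z₂)/(1 − r)
ln z₀ = (3.40120 − 0.64632×4.86753) / 0.35368 = 0.7216
z₀ = exp(0.7216) = 2.058 m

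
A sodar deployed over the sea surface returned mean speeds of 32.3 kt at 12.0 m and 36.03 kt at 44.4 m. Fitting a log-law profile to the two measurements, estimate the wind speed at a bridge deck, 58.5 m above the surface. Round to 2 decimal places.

Log law: V ∝ ln(z/z₀). From the pair, with r = V₁/V₂ = 0.89648,
ln z₀ = (ln z₁ − r·ln z₂)/(1 − r) = (2.4849 − 0.89648×3.7932)/0.10352 = -8.8446 → z₀ = 0.0001442 m
V₃ = V₁ · ln(z₃/z₀)/ln(z₁/z₀) = 32.3 × 12.9137/11.3295 = 36.8163 kt

36.82 kt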